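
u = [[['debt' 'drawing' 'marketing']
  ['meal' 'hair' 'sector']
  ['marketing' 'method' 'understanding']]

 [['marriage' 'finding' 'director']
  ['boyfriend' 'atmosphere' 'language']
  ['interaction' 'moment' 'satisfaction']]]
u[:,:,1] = [['drawing', 'hair', 'method'], ['finding', 'atmosphere', 'moment']]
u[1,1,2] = 'language'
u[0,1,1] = 'hair'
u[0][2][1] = 'method'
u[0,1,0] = 'meal'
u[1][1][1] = 'atmosphere'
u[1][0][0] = 'marriage'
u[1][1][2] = 'language'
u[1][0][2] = 'director'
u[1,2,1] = 'moment'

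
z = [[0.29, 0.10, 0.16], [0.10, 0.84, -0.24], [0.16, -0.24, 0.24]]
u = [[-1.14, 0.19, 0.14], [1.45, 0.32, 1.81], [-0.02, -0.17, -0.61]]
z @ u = [[-0.19, 0.06, 0.12], [1.11, 0.33, 1.68], [-0.54, -0.09, -0.56]]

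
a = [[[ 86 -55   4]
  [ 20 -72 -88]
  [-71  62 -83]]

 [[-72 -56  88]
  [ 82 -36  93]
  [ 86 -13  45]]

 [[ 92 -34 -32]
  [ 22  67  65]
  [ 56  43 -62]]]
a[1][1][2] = 93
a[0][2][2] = -83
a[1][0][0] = -72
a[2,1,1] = 67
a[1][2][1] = -13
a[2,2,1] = 43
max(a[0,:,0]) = 86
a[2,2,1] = 43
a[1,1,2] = 93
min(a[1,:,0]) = -72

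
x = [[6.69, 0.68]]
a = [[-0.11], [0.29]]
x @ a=[[-0.54]]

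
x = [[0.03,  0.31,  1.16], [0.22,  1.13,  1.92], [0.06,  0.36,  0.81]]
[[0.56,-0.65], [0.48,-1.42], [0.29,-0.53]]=x @ [[-0.46, -0.01],[-0.59, -0.56],[0.65, -0.41]]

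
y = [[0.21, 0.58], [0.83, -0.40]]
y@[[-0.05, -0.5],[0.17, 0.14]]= [[0.09, -0.02], [-0.11, -0.47]]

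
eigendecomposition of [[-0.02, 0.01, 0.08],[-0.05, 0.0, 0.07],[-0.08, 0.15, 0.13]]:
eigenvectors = [[-0.46, -0.79, -0.5], [-0.27, -0.07, -0.78], [-0.85, -0.61, 0.39]]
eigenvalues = [0.14, 0.04, -0.07]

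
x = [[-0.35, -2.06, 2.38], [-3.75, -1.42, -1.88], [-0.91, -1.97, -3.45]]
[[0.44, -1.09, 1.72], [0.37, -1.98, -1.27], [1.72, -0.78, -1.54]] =x @ [[0.23, 0.44, 0.16], [-0.54, 0.35, -0.24], [-0.25, -0.09, 0.54]]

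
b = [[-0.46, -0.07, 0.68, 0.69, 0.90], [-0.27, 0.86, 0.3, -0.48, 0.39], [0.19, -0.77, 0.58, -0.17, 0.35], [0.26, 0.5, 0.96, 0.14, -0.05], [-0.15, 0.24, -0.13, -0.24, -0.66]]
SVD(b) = [[-0.77, 0.09, 0.44, -0.29, -0.35], [-0.19, -0.72, 0.20, 0.64, -0.04], [-0.34, 0.45, -0.54, 0.56, -0.27], [-0.37, -0.46, -0.67, -0.40, 0.20], [0.34, -0.25, -0.16, -0.18, -0.87]] @ diag([1.7007538493734937, 1.353225355825624, 0.9299966146749581, 0.7041197003890918, 0.3658404357215719]) @ [[0.11, 0.03, -0.69, -0.31, -0.64], [0.11, -0.93, -0.23, 0.24, 0.11], [-0.55, 0.20, -0.62, 0.26, 0.46], [-0.02, -0.16, -0.06, -0.87, 0.47], [0.82, 0.26, -0.29, 0.16, 0.39]]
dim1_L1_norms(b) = [2.8, 2.3, 2.06, 1.91, 1.42]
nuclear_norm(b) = 5.05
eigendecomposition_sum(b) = [[0.10-0.00j, -0.30-0.00j, 0.22-0.00j, 0.16-0.00j, (0.02-0j)], [-0.16+0.00j, (0.49+0j), (-0.37+0j), (-0.27+0j), (-0.04+0j)], [(0.18-0j), (-0.54-0j), 0.40-0.00j, (0.29-0j), (0.04-0j)], [0.12-0.00j, (-0.35-0j), (0.26-0j), (0.19-0j), 0.03-0.00j], [(-0.06+0j), 0.17+0.00j, (-0.13+0j), -0.09+0.00j, (-0.01+0j)]] + [[0.00+0.03j, 0.21+0.02j, (0.2-0.14j), (0.02+0.18j), (0.08-0.09j)], [-0.02+0.03j, 0.20+0.21j, 0.33+0.03j, (-0.13+0.2j), 0.16-0.02j], [(-0.04-0.01j), (-0.1+0.24j), 0.09+0.29j, -0.22-0.04j, (0.08+0.12j)], [(0.01+0.05j), (0.38+0.03j), (0.36-0.26j), 0.05+0.32j, (0.13-0.16j)], [(-0.01-0j), (-0.03+0.04j), (-0+0.05j), -0.03-0.02j, 0.01+0.03j]] + [[-0.03j, 0.21-0.02j, 0.20+0.14j, (0.02-0.18j), 0.08+0.09j], [(-0.02-0.03j), (0.2-0.21j), (0.33-0.03j), -0.13-0.20j, 0.16+0.02j], [(-0.04+0.01j), (-0.1-0.24j), (0.09-0.29j), -0.22+0.04j, 0.08-0.12j], [0.01-0.05j, (0.38-0.03j), 0.36+0.26j, (0.05-0.32j), 0.13+0.16j], [-0.01+0.00j, (-0.03-0.04j), -0.00-0.05j, -0.03+0.02j, 0.01-0.03j]] + [[(-0.28+0.14j), -0.10-0.28j, 0.03+0.00j, 0.24+0.18j, (0.36+1.43j)], [-0.03+0.02j, (-0.01-0.03j), 0.00-0.00j, (0.03+0.02j), (0.06+0.15j)], [0.04+0.01j, -0.01+0.04j, (-0-0j), -0.01-0.04j, 0.08-0.19j], [0.07-0.05j, 0.04+0.07j, (-0.01+0j), -0.07-0.03j, (-0.17-0.35j)], [(-0.04-0.06j), (0.06-0.03j), 0.00+0.01j, -0.04+0.06j, -0.33+0.12j]] + [[(-0.28-0.14j), (-0.1+0.28j), 0.03-0.00j, 0.24-0.18j, (0.36-1.43j)], [-0.03-0.02j, -0.01+0.03j, 0j, (0.03-0.02j), (0.06-0.15j)], [0.04-0.01j, -0.01-0.04j, -0.00+0.00j, -0.01+0.04j, (0.08+0.19j)], [0.07+0.05j, (0.04-0.07j), -0.01-0.00j, (-0.07+0.03j), (-0.17+0.35j)], [(-0.04+0.06j), (0.06+0.03j), -0.01j, -0.04-0.06j, (-0.33-0.12j)]]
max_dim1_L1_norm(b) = 2.8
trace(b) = 0.46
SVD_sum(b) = [[-0.15, -0.04, 0.91, 0.40, 0.84], [-0.04, -0.01, 0.22, 0.10, 0.20], [-0.07, -0.02, 0.40, 0.18, 0.37], [-0.07, -0.02, 0.44, 0.19, 0.41], [0.07, 0.02, -0.40, -0.18, -0.37]] + [[0.01,-0.11,-0.03,0.03,0.01], [-0.11,0.91,0.22,-0.24,-0.1], [0.07,-0.56,-0.14,0.15,0.06], [-0.07,0.58,0.14,-0.15,-0.07], [-0.04,0.32,0.08,-0.08,-0.04]] + [[-0.22, 0.08, -0.25, 0.11, 0.19], [-0.10, 0.04, -0.12, 0.05, 0.09], [0.28, -0.1, 0.31, -0.13, -0.23], [0.34, -0.13, 0.39, -0.16, -0.28], [0.08, -0.03, 0.09, -0.04, -0.07]] + [[0.00, 0.03, 0.01, 0.17, -0.09], [-0.01, -0.07, -0.03, -0.39, 0.21], [-0.01, -0.06, -0.02, -0.34, 0.18], [0.00, 0.05, 0.02, 0.25, -0.13], [0.00, 0.02, 0.01, 0.11, -0.06]] + [[-0.1, -0.03, 0.04, -0.02, -0.05], [-0.01, -0.0, 0.0, -0.00, -0.01], [-0.08, -0.03, 0.03, -0.02, -0.04], [0.06, 0.02, -0.02, 0.01, 0.03], [-0.26, -0.08, 0.09, -0.05, -0.12]]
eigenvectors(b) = [[(-0.34+0j), (0.36+0.01j), (0.36-0.01j), 0.93+0.00j, (0.93-0j)], [0.56+0.00j, (0.36+0.33j), (0.36-0.33j), (0.1-0.01j), 0.10+0.01j], [-0.61+0.00j, (-0.15+0.42j), -0.15-0.42j, (-0.1-0.08j), (-0.1+0.08j)], [(-0.39+0j), (0.65+0j), 0.65-0.00j, (-0.24+0.05j), (-0.24-0.05j)], [(0.2+0j), -0.05+0.06j, -0.05-0.06j, 0.02+0.22j, (0.02-0.22j)]]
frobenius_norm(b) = 2.49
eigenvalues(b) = [(1.17+0j), (0.35+0.88j), (0.35-0.88j), (-0.7+0.19j), (-0.7-0.19j)]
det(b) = 0.55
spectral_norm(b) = 1.70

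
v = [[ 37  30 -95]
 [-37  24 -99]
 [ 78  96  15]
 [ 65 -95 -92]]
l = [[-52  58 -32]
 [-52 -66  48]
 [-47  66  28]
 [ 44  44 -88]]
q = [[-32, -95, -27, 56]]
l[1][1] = -66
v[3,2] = -92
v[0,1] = 30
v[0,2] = -95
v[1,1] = 24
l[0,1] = 58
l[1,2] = 48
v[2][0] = 78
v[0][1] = 30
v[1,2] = -99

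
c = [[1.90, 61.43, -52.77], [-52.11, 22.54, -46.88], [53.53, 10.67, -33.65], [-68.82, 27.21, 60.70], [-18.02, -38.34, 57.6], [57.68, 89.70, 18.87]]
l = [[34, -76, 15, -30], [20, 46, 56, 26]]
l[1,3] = 26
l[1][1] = 46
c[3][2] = 60.7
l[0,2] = 15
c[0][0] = 1.9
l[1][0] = 20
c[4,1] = -38.34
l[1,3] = 26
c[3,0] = -68.82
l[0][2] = 15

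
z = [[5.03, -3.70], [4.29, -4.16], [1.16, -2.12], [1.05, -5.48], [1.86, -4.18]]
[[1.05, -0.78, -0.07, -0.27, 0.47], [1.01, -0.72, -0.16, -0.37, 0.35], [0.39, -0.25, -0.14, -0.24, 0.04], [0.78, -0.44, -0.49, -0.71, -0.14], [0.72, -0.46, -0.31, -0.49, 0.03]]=z@ [[0.12, -0.11, 0.06, 0.05, 0.13],[-0.12, 0.06, 0.1, 0.14, 0.05]]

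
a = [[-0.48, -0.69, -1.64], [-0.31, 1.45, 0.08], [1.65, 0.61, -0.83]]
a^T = [[-0.48, -0.31, 1.65], [-0.69, 1.45, 0.61], [-1.64, 0.08, -0.83]]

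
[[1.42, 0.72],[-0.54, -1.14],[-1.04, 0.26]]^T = [[1.42, -0.54, -1.04], [0.72, -1.14, 0.26]]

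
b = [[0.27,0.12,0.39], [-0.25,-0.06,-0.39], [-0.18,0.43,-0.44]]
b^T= [[0.27, -0.25, -0.18],[0.12, -0.06, 0.43],[0.39, -0.39, -0.44]]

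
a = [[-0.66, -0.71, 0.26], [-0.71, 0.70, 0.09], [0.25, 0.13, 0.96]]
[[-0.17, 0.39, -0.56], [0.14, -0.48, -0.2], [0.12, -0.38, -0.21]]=a @ [[0.04, -0.01, 0.46],[0.23, -0.65, 0.23],[0.08, -0.31, -0.37]]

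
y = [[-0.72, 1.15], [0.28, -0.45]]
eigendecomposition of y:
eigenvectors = [[-0.93,-0.85], [0.36,-0.53]]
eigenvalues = [-1.17, -0.0]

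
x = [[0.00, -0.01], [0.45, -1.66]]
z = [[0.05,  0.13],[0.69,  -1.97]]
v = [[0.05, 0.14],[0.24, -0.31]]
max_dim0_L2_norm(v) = 0.34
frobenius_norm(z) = 2.09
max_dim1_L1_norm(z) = 2.66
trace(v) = -0.26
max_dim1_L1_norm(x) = 2.11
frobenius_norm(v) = 0.42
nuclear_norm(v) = 0.52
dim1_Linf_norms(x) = [0.01, 1.66]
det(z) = -0.19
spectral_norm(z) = 2.09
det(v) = -0.05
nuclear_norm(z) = 2.18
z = x + v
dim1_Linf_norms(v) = [0.14, 0.31]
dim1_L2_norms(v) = [0.15, 0.39]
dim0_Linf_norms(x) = [0.45, 1.66]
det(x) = 0.00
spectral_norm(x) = 1.72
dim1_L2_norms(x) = [0.01, 1.72]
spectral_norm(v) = 0.40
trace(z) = -1.92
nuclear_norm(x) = 1.72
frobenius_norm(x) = 1.72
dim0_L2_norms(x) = [0.45, 1.66]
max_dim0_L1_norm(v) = 0.45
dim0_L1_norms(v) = [0.29, 0.45]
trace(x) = -1.66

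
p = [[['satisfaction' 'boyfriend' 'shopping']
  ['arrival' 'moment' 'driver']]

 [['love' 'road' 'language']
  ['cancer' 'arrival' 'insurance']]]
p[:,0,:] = [['satisfaction', 'boyfriend', 'shopping'], ['love', 'road', 'language']]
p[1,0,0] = 'love'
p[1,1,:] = ['cancer', 'arrival', 'insurance']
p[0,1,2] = 'driver'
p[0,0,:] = ['satisfaction', 'boyfriend', 'shopping']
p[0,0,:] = ['satisfaction', 'boyfriend', 'shopping']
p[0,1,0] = 'arrival'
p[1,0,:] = ['love', 'road', 'language']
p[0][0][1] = 'boyfriend'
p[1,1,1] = 'arrival'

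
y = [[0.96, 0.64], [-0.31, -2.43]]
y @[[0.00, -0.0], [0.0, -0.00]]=[[0.00, 0.00],[0.00, 0.00]]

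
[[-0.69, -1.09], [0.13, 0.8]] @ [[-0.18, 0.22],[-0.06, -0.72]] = [[0.19,0.63], [-0.07,-0.55]]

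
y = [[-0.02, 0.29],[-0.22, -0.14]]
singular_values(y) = [0.34, 0.2]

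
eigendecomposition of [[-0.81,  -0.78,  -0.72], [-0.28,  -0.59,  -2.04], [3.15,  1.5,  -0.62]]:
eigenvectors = [[-0.47+0.00j, (-0.16+0.27j), (-0.16-0.27j)], [0.84+0.00j, 0.10+0.59j, (0.1-0.59j)], [-0.26+0.00j, 0.74+0.00j, 0.74-0.00j]]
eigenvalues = [(0.19+0j), (-1.11+2.38j), (-1.11-2.38j)]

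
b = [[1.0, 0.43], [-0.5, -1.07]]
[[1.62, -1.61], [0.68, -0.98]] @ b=[[2.43, 2.42], [1.17, 1.34]]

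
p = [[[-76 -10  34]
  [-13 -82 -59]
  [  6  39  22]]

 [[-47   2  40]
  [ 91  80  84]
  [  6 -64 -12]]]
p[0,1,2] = -59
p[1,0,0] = -47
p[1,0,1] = 2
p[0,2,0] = 6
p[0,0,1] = -10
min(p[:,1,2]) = -59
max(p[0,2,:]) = 39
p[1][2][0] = 6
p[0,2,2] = 22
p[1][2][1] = -64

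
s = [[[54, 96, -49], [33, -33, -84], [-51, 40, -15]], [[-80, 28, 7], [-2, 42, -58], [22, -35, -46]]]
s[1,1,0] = -2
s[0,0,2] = -49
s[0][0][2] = -49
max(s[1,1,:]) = 42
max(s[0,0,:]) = 96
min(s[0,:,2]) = -84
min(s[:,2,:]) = -51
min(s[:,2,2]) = -46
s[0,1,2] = -84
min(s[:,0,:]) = -80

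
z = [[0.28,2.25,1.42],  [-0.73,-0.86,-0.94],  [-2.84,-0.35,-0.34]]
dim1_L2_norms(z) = [2.68, 1.47, 2.88]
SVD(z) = [[-0.61, 0.69, 0.38], [0.41, -0.14, 0.9], [0.68, 0.71, -0.20]] @ diag([3.433374097420037, 2.39765685679115, 0.283344144544287]) @ [[-0.7, -0.57, -0.43], [-0.71, 0.6, 0.36], [0.05, 0.56, -0.83]]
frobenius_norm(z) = 4.20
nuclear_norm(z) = 6.11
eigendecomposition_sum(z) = [[(0.12+1.17j), 1.09+0.08j, (0.72+0.27j)], [-0.43-0.53j, -0.56+0.30j, (-0.43+0.1j)], [-1.32+0.27j, 0.02+1.24j, (-0.23+0.85j)]] + [[0.12-1.17j, (1.09-0.08j), (0.72-0.27j)], [(-0.43+0.53j), (-0.56-0.3j), -0.43-0.10j], [(-1.32-0.27j), (0.02-1.24j), -0.23-0.85j]] + [[0.04+0.00j, (0.07+0j), -0.02+0.00j], [0.13+0.00j, 0.25+0.00j, -0.07+0.00j], [-0.20-0.00j, -0.39-0.00j, (0.11-0j)]]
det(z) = 2.33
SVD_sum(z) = [[1.46,  1.2,  0.9], [-0.98,  -0.8,  -0.61], [-1.63,  -1.33,  -1.01]] + [[-1.19, 0.99, 0.61], [0.24, -0.20, -0.12], [-1.21, 1.01, 0.62]] + [[0.01, 0.06, -0.09], [0.01, 0.14, -0.21], [-0.0, -0.03, 0.05]]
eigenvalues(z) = [(-0.66+2.32j), (-0.66-2.32j), (0.4+0j)]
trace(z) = -0.92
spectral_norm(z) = 3.43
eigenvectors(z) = [[(0.06-0.61j), (0.06+0.61j), -0.15+0.00j], [(0.17+0.32j), 0.17-0.32j, -0.53+0.00j], [0.70+0.00j, 0.70-0.00j, (0.83+0j)]]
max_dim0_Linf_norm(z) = 2.84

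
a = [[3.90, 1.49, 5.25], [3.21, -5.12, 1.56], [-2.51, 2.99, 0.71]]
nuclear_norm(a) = 15.13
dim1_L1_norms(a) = [10.64, 9.89, 6.21]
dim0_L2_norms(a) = [5.64, 6.11, 5.52]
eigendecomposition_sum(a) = [[(0.17+0j), -0.51+0.00j, (-0.02+0j)], [(1.92+0j), -5.77+0.00j, (-0.17+0j)], [-0.85-0.00j, (2.56-0j), (0.08-0j)]] + [[(1.86+0.38j), 1.00-1.45j, 2.63-3.18j], [0.64+0.11j, 0.33-0.51j, 0.87-1.12j], [(-0.83+0.61j), 0.21+0.92j, (0.32+2.21j)]] + [[1.86-0.38j, 1.00+1.45j, (2.63+3.18j)], [(0.64-0.11j), (0.33+0.51j), (0.87+1.12j)], [-0.83-0.61j, 0.21-0.92j, 0.32-2.21j]]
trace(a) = -0.51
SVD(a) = [[-0.6, 0.79, -0.13], [-0.71, -0.45, 0.54], [0.37, 0.42, 0.83]] @ diag([7.840894588141456, 6.056619091046779, 1.2356120926980882]) @ [[-0.71, 0.49, -0.51], [0.10, 0.78, 0.62], [-0.7, -0.39, 0.6]]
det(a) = -58.68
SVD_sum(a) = [[3.32, -2.31, 2.40], [3.94, -2.73, 2.84], [-2.03, 1.41, -1.47]] + [[0.46, 3.73, 2.95], [-0.26, -2.13, -1.68], [0.24, 1.98, 1.56]] + [[0.11, 0.06, -0.1],[-0.47, -0.26, 0.40],[-0.72, -0.40, 0.62]]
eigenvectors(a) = [[(-0.08+0j), (-0.84+0j), -0.84-0.00j],[-0.91+0.00j, -0.29+0.01j, (-0.29-0.01j)],[(0.4+0j), 0.31-0.34j, (0.31+0.34j)]]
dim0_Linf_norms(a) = [3.9, 5.12, 5.25]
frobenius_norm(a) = 9.98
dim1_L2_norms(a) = [6.71, 6.24, 3.97]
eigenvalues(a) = [(-5.53+0j), (2.51+2.08j), (2.51-2.08j)]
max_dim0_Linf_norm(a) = 5.25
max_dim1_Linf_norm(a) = 5.25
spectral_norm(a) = 7.84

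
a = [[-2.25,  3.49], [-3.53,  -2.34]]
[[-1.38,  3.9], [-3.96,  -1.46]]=a@[[0.97,  -0.23],[0.23,  0.97]]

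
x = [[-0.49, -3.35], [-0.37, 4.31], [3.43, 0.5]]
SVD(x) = [[0.62, 0.05],[-0.77, 0.23],[-0.15, -0.97]] @ diag([5.497298728731313, 3.4597986483448855]) @ [[-0.10, -1.0],[-1.00, 0.10]]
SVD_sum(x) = [[-0.33, -3.37],[0.41, 4.23],[0.08, 0.83]] + [[-0.16, 0.02], [-0.78, 0.08], [3.35, -0.33]]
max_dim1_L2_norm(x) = 4.33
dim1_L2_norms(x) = [3.39, 4.33, 3.47]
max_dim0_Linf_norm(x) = 4.31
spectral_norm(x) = 5.50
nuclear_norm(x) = 8.96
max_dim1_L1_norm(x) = 4.68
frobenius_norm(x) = 6.50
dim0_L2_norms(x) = [3.48, 5.48]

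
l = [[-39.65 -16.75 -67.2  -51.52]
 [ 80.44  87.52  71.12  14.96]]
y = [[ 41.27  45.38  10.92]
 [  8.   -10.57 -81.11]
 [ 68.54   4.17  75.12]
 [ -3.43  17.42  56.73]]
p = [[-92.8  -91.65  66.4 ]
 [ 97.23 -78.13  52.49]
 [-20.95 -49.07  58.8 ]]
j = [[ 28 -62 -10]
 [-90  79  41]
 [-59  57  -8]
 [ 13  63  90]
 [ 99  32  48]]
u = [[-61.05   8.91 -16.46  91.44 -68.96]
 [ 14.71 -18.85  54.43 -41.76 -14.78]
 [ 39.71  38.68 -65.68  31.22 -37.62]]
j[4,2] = 48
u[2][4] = -37.62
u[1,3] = -41.76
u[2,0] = 39.71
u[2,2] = -65.68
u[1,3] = -41.76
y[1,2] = -81.11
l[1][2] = 71.12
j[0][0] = 28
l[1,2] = 71.12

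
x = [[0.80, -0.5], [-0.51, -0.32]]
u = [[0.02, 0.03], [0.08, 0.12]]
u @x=[[0.0, -0.02], [0.00, -0.08]]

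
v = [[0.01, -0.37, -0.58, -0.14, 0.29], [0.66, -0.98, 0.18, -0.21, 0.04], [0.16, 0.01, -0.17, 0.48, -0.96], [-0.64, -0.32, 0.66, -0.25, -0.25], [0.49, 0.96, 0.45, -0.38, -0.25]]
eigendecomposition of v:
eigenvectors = [[(-0.44+0j), -0.36+0.10j, (-0.36-0.1j), 0.21+0.00j, (-0.08+0j)], [-0.18+0.00j, 0.06+0.27j, 0.06-0.27j, 0.04+0.00j, (-0.64+0j)], [(0.5+0j), 0.11+0.56j, (0.11-0.56j), (0.19+0j), 0.49+0.00j], [(0.64+0j), 0.18-0.16j, 0.18+0.16j, (0.82+0j), -0.53+0.00j], [-0.34+0.00j, (0.63+0j), 0.63-0.00j, (0.5+0j), 0.24+0.00j]]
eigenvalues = [(0.94+0j), (-0.47+0.98j), (-0.47-0.98j), (-0.43+0j), (-1.22+0j)]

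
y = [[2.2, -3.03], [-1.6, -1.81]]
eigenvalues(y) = [3.17, -2.78]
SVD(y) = [[0.98,  0.22], [0.22,  -0.98]] @ diag([3.803670148249187, 2.3214420956203083]) @ [[0.47, -0.88], [0.88, 0.47]]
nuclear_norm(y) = 6.13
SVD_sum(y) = [[1.75, -3.27], [0.40, -0.74]] + [[0.45, 0.24], [-2.00, -1.07]]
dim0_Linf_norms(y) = [2.2, 3.03]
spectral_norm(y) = 3.80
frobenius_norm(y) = 4.46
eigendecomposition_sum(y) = [[2.65, -1.61], [-0.85, 0.52]] + [[-0.45, -1.42], [-0.75, -2.33]]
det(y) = -8.83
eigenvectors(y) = [[0.95, 0.52], [-0.31, 0.85]]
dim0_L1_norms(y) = [3.8, 4.84]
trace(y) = 0.39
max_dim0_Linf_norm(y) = 3.03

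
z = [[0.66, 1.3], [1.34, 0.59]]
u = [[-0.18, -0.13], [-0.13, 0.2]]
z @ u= [[-0.29, 0.17],  [-0.32, -0.06]]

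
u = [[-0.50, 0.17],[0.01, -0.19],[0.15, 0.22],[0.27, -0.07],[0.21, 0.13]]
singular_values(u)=[0.63, 0.36]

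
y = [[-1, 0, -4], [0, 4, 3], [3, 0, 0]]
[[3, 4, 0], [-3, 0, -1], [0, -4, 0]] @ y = [[-3, 16, 0], [0, 0, 12], [0, -16, -12]]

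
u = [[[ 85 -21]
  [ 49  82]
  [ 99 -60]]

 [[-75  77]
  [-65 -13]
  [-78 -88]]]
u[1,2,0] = -78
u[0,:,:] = [[85, -21], [49, 82], [99, -60]]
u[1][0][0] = -75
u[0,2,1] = -60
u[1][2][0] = -78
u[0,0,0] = 85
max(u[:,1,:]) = 82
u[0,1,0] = 49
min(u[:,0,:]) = -75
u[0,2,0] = 99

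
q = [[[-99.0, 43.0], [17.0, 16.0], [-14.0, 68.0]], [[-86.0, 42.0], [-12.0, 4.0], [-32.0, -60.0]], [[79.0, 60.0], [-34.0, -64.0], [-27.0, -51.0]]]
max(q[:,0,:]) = 79.0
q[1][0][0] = -86.0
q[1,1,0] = -12.0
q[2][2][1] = -51.0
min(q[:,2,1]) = -60.0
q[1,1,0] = -12.0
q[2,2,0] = -27.0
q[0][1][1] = 16.0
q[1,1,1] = 4.0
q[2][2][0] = -27.0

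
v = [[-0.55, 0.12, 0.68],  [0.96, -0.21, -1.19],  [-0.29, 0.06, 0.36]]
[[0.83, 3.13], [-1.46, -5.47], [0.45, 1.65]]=v@[[-2.03, -2.24], [-2.80, 1.87], [0.08, 2.46]]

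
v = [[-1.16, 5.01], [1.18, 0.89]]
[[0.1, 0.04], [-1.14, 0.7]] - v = [[1.26,-4.97], [-2.32,-0.19]]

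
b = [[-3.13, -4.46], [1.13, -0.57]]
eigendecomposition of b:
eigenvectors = [[-0.89+0.00j, (-0.89-0j)],[0.26+0.37j, 0.26-0.37j]]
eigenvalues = [(-1.85+1.84j), (-1.85-1.84j)]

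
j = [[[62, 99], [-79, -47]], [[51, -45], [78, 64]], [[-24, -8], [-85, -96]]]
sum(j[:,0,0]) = 89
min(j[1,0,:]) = -45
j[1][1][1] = 64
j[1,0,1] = -45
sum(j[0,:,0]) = -17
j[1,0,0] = 51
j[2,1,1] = -96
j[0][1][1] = -47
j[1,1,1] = 64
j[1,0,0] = 51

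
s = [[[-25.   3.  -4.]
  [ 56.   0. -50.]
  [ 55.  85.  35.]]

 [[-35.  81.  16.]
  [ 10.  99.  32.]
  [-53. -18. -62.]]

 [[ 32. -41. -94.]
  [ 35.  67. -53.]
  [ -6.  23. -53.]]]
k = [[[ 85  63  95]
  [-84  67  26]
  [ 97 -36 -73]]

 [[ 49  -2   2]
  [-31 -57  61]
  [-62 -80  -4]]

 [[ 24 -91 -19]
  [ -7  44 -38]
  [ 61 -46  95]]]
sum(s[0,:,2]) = -19.0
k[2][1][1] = 44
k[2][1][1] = 44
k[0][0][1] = 63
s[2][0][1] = -41.0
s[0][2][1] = 85.0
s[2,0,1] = -41.0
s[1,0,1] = 81.0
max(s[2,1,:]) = 67.0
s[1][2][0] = -53.0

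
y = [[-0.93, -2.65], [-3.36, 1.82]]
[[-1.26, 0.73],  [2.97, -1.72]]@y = [[-1.28, 4.67], [3.02, -11.0]]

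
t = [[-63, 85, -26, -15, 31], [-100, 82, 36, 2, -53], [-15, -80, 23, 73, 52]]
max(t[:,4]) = 52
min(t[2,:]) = -80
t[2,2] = 23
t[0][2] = -26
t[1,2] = 36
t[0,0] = -63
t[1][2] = 36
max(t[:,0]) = -15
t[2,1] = -80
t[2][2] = 23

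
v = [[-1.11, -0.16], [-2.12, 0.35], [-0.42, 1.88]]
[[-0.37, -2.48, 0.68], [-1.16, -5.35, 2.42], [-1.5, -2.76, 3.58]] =v@ [[0.43, 2.37, -0.86], [-0.7, -0.94, 1.71]]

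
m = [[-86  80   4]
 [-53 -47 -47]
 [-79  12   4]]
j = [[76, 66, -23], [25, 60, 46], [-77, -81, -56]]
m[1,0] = -53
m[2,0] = -79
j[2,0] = -77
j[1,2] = 46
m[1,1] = -47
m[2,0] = -79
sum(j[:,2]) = -33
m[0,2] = 4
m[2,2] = 4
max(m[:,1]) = 80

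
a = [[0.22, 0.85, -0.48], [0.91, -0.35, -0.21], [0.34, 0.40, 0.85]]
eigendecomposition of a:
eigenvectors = [[(0.59+0j),(-0.02+0.57j),(-0.02-0.57j)], [-0.81+0.00j,(0.04+0.42j),0.04-0.42j], [0.07+0.00j,(0.71+0j),0.71-0.00j]]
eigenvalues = [(-1+0j), (0.86+0.51j), (0.86-0.51j)]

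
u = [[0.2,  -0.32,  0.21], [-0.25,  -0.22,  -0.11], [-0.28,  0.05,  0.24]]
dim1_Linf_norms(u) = [0.32, 0.25, 0.28]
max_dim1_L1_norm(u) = 0.73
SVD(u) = [[-0.87, -0.47, 0.13], [0.22, -0.62, -0.76], [0.44, -0.63, 0.64]] @ diag([0.4450048402811257, 0.39269884937458077, 0.30944838960035026]) @ [[-0.79, 0.57, -0.23],[0.60, 0.65, -0.46],[0.11, 0.51, 0.86]]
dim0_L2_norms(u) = [0.43, 0.39, 0.34]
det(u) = -0.05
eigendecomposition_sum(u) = [[(-0.07-0j),  (-0.15+0j),  -0.00+0.00j], [-0.13-0.00j,  -0.29+0.00j,  -0.01+0.00j], [(-0.02-0j),  -0.05+0.00j,  -0.00+0.00j]] + [[(0.13+0.08j),(-0.08-0.02j),(0.11-0.13j)], [-0.06-0.04j,(0.04+0.01j),-0.05+0.05j], [(-0.13+0.13j),0.05-0.09j,(0.12+0.15j)]] + [[(0.13-0.08j), -0.08+0.02j, 0.11+0.13j], [(-0.06+0.04j), 0.04-0.01j, (-0.05-0.05j)], [-0.13-0.13j, 0.05+0.09j, 0.12-0.15j]]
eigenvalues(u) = [(-0.36+0j), (0.29+0.25j), (0.29-0.25j)]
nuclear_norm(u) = 1.15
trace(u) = 0.22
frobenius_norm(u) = 0.67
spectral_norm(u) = 0.45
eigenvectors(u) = [[-0.45+0.00j, (-0.13-0.61j), (-0.13+0.61j)], [-0.88+0.00j, (0.04+0.28j), 0.04-0.28j], [-0.14+0.00j, (0.73+0j), (0.73-0j)]]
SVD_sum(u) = [[0.31, -0.22, 0.09], [-0.08, 0.06, -0.02], [-0.15, 0.11, -0.04]] + [[-0.11, -0.12, 0.09], [-0.15, -0.16, 0.11], [-0.15, -0.16, 0.11]] + [[0.00, 0.02, 0.03], [-0.03, -0.12, -0.2], [0.02, 0.10, 0.17]]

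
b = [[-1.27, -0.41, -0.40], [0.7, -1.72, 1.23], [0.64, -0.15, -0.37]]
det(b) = -1.87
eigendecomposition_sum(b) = [[(-0.66+0.04j), 0.33-0.20j, -0.77-0.40j],  [0.32+0.51j, -0.30-0.17j, (0.01+0.79j)],  [(0.33+0.47j), -0.29-0.15j, (0.05+0.75j)]] + [[-0.66-0.04j, (0.33+0.2j), (-0.77+0.4j)], [0.32-0.51j, (-0.3+0.17j), (0.01-0.79j)], [(0.33-0.47j), (-0.29+0.15j), (0.05-0.75j)]] + [[0.06+0.00j, (-1.06-0j), (1.14+0j)], [0.06+0.00j, -1.12-0.00j, (1.2+0j)], [(-0.02-0j), 0.44+0.00j, (-0.47-0j)]]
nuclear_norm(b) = 4.26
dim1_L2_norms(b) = [1.39, 2.23, 0.75]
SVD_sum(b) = [[-0.22,0.35,-0.28], [0.99,-1.55,1.22], [0.08,-0.13,0.1]] + [[-1.10, -0.66, 0.05],[-0.29, -0.17, 0.01],[0.42, 0.25, -0.02]] + [[0.05,-0.1,-0.17], [0.0,-0.0,-0.0], [0.14,-0.27,-0.46]]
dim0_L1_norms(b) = [2.61, 2.28, 2.0]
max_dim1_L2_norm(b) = 2.23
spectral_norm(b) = 2.27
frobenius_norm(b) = 2.73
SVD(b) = [[-0.22, -0.91, 0.35],[0.97, -0.24, 0.00],[0.08, 0.34, 0.94]] @ diag([2.2663613178768913, 1.411897984813852, 0.5843376227061751]) @ [[0.45, -0.7, 0.55], [0.86, 0.52, -0.04], [0.26, -0.49, -0.83]]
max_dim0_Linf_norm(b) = 1.72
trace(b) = -3.36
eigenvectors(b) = [[-0.62+0.00j, (-0.62-0j), (-0.66+0j)], [0.27+0.49j, (0.27-0.49j), (-0.7+0j)], [(0.28+0.46j), (0.28-0.46j), 0.27+0.00j]]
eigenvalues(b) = [(-0.91+0.62j), (-0.91-0.62j), (-1.54+0j)]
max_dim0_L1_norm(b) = 2.61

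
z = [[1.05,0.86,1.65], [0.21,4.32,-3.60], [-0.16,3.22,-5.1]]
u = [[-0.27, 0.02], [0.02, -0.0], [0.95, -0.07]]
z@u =[[1.3, -0.09], [-3.39, 0.26], [-4.74, 0.35]]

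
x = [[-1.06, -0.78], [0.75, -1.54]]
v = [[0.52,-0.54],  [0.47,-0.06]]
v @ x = [[-0.96, 0.43], [-0.54, -0.27]]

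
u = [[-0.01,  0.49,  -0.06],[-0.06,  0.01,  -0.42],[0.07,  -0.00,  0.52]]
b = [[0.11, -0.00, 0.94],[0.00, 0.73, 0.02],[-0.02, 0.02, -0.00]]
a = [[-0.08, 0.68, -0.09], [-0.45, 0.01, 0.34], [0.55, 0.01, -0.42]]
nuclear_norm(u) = 1.17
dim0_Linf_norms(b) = [0.11, 0.73, 0.94]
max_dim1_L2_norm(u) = 0.52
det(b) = 0.01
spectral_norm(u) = 0.68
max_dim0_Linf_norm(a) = 0.68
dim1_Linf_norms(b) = [0.94, 0.73, 0.02]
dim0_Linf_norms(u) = [0.07, 0.49, 0.52]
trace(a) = -0.49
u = a @ b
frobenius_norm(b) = 1.20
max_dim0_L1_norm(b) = 0.96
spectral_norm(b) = 0.95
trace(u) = 0.52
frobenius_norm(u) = 0.84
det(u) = 0.00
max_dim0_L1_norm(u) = 1.0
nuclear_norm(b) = 1.70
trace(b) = 0.84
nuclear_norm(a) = 1.58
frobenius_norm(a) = 1.13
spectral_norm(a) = 0.89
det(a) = 0.00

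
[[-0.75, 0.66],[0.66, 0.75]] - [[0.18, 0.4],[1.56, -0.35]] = [[-0.93, 0.26], [-0.90, 1.10]]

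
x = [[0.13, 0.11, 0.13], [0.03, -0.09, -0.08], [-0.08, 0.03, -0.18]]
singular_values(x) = [0.28, 0.12, 0.08]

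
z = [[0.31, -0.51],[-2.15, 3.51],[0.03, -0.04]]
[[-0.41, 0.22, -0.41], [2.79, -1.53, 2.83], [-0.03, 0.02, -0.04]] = z @ [[0.53, 0.27, -1.17], [1.12, -0.27, 0.09]]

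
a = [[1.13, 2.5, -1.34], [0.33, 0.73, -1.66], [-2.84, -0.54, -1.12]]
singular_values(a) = [3.66, 2.89, 0.78]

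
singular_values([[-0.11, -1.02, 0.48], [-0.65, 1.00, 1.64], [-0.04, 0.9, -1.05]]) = [2.1, 1.69, 0.22]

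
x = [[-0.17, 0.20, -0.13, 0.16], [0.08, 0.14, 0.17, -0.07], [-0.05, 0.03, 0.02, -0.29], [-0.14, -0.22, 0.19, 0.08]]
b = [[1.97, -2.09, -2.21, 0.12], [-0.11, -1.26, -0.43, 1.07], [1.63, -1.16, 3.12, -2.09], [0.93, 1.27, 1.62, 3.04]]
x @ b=[[-0.42, 0.46, 0.14, 0.95], [0.35, -0.63, 0.18, -0.41], [-0.34, -0.32, -0.31, -0.9], [0.13, 0.45, 1.13, -0.41]]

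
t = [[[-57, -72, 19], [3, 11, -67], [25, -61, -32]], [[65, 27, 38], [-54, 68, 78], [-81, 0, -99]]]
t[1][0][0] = 65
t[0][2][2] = -32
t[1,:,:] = [[65, 27, 38], [-54, 68, 78], [-81, 0, -99]]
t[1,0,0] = 65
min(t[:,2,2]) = -99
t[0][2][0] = 25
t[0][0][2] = 19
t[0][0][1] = -72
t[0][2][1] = -61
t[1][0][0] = 65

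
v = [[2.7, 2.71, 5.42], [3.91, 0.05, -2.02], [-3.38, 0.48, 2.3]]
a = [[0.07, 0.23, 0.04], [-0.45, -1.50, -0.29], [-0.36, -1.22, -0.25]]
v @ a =[[-2.98,  -10.06,  -2.03], [0.98,  3.29,  0.65], [-1.28,  -4.30,  -0.85]]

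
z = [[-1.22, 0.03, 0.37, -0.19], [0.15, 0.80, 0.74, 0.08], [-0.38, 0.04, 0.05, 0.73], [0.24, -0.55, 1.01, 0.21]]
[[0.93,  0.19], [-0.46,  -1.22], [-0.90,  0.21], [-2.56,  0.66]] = z @ [[-0.90, -0.26], [1.05, -1.41], [-1.4, -0.1], [-1.66, 0.23]]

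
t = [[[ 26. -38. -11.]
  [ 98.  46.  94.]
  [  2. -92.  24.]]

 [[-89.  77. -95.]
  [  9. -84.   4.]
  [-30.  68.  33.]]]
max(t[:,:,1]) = 77.0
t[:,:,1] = [[-38.0, 46.0, -92.0], [77.0, -84.0, 68.0]]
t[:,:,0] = [[26.0, 98.0, 2.0], [-89.0, 9.0, -30.0]]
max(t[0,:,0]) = 98.0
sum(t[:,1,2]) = 98.0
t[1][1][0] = 9.0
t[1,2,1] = 68.0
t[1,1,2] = 4.0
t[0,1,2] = 94.0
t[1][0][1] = 77.0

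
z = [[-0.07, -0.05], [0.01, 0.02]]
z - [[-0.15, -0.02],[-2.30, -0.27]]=[[0.08,-0.03], [2.31,0.29]]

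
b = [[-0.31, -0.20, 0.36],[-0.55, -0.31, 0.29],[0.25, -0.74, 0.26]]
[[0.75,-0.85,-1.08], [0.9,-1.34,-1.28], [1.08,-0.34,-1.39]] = b @ [[-0.38, 1.73, 0.61], [-1.21, 0.92, 1.51], [1.08, -0.37, -1.64]]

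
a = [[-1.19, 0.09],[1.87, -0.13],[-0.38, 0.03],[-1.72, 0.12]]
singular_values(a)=[2.84, 0.01]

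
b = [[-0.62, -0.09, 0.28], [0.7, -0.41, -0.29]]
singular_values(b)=[1.05, 0.33]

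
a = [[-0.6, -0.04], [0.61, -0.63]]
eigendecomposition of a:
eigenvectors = [[(0.02+0.25j), (0.02-0.25j)], [0.97+0.00j, (0.97-0j)]]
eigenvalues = [(-0.62+0.16j), (-0.62-0.16j)]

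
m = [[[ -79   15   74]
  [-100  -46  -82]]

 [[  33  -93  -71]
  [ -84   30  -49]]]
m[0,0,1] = 15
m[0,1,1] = -46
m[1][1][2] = -49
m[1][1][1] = 30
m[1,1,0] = -84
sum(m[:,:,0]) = -230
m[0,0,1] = 15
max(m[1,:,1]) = 30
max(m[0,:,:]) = 74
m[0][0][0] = -79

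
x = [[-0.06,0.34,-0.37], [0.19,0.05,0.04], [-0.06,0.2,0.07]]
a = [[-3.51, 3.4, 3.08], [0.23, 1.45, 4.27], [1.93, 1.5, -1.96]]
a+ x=[[-3.57, 3.74, 2.71],[0.42, 1.50, 4.31],[1.87, 1.70, -1.89]]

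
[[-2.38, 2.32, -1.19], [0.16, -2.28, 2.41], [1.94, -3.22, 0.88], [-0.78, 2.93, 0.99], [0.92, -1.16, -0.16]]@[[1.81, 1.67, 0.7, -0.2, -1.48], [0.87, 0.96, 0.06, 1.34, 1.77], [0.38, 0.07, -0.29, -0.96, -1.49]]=[[-2.74, -1.83, -1.18, 4.73, 9.40], [-0.78, -1.75, -0.72, -5.4, -7.86], [1.04, 0.21, 0.91, -5.55, -9.88], [1.51, 1.58, -0.66, 3.13, 4.87], [0.60, 0.41, 0.62, -1.58, -3.18]]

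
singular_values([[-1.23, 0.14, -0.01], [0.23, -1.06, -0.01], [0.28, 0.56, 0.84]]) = [1.35, 1.26, 0.62]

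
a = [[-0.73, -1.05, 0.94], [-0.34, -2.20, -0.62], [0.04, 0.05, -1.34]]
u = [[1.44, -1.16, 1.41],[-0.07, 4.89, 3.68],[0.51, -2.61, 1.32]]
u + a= [[0.71, -2.21, 2.35], [-0.41, 2.69, 3.06], [0.55, -2.56, -0.02]]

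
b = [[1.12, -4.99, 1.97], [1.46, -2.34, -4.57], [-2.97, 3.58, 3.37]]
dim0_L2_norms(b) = [3.49, 6.57, 6.01]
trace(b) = 2.15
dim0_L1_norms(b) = [5.55, 10.91, 9.91]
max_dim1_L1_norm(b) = 9.92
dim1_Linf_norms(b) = [4.99, 4.57, 3.58]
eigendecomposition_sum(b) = [[(0.79+1.55j), (-1.89-1.83j), (1.48-2.55j)], [0.86-0.85j, (-0.82+1.64j), (-2-0.45j)], [(-1.44+0.32j), (1.91-1.16j), (1.78+1.75j)]] + [[0.79-1.55j, (-1.89+1.83j), 1.48+2.55j], [0.86+0.85j, (-0.82-1.64j), -2.00+0.45j], [(-1.44-0.32j), (1.91+1.16j), (1.78-1.75j)]] + [[(-0.46+0j), -1.21-0.00j, -0.98-0.00j], [(-0.26+0j), -0.69-0.00j, (-0.56-0j)], [(-0.09+0j), -0.24-0.00j, -0.19-0.00j]]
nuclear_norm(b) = 14.05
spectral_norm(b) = 8.03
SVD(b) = [[-0.37, 0.89, 0.25], [-0.60, -0.44, 0.67], [0.71, 0.1, 0.7]] @ diag([8.028069985653607, 5.124393588146159, 0.9013227275589292]) @ [[-0.42,0.72,0.55], [0.01,-0.6,0.8], [-0.91,-0.35,-0.25]]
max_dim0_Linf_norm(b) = 4.99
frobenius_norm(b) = 9.57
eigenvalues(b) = [(1.75+4.94j), (1.75-4.94j), (-1.35+0j)]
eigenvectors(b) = [[(-0.67+0j), (-0.67-0j), (0.86+0j)], [(0.14+0.45j), (0.14-0.45j), 0.49+0.00j], [(0.14-0.55j), (0.14+0.55j), 0.17+0.00j]]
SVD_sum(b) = [[1.27, -2.17, -1.64], [2.03, -3.47, -2.62], [-2.41, 4.11, 3.11]] + [[0.05, -2.74, 3.67], [-0.03, 1.34, -1.80], [0.01, -0.31, 0.42]] + [[-0.20, -0.08, -0.05], [-0.55, -0.21, -0.15], [-0.57, -0.22, -0.15]]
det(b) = -37.08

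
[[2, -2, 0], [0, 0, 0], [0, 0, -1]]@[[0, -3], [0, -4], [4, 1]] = [[0, 2], [0, 0], [-4, -1]]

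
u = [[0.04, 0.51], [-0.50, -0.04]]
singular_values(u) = [0.55, 0.46]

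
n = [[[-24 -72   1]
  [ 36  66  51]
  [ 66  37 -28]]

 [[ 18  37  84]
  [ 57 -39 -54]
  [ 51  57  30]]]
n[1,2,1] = 57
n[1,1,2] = -54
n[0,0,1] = -72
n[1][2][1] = 57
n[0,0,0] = -24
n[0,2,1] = 37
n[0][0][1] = -72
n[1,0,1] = 37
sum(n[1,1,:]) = -36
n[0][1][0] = 36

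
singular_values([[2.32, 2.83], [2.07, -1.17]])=[3.7, 2.32]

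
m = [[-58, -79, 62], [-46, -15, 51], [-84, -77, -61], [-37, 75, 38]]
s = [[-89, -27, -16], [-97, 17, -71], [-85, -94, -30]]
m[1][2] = 51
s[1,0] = -97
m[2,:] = [-84, -77, -61]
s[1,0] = -97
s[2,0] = -85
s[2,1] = -94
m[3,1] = 75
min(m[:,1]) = -79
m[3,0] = -37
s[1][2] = -71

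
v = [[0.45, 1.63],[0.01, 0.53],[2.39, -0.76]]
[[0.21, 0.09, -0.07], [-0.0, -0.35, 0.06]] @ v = [[-0.07, 0.44], [0.14, -0.23]]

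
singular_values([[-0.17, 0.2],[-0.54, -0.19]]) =[0.58, 0.24]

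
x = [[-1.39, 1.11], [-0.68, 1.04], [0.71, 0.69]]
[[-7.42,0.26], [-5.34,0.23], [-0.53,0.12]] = x@[[2.59, -0.03], [-3.44, 0.20]]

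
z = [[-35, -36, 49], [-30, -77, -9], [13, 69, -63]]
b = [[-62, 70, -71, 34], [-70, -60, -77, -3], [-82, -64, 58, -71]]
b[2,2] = 58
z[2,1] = 69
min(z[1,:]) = -77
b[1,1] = -60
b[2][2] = 58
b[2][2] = 58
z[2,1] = 69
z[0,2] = 49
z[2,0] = 13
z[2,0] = 13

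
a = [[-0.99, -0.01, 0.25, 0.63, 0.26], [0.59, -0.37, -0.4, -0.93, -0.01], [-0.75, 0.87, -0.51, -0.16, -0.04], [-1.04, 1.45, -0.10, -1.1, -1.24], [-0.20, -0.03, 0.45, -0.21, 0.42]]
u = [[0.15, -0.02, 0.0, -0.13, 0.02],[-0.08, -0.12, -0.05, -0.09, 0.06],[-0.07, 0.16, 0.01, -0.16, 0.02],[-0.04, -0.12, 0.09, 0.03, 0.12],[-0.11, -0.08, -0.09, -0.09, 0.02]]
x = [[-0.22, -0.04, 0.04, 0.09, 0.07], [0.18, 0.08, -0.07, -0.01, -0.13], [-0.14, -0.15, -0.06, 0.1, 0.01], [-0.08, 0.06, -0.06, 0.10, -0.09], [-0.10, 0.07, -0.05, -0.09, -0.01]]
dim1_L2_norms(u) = [0.2, 0.19, 0.24, 0.2, 0.19]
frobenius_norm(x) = 0.49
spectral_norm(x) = 0.39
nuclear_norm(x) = 0.88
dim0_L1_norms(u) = [0.45, 0.5, 0.24, 0.5, 0.24]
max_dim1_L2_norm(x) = 0.25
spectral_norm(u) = 0.27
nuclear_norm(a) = 6.13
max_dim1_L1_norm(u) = 0.42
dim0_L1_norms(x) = [0.72, 0.4, 0.28, 0.39, 0.31]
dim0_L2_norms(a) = [1.74, 1.73, 0.83, 1.59, 1.34]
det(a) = 0.82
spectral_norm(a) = 2.64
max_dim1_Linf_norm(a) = 1.45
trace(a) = -2.55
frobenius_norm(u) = 0.45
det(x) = -0.00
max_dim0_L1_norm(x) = 0.72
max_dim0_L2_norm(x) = 0.34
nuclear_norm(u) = 0.89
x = a @ u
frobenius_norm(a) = 3.32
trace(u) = 0.09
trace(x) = -0.11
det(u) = -0.00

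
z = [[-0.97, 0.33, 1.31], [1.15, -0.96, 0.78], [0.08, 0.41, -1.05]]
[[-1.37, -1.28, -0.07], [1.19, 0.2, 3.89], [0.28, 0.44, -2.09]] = z@ [[1.12, -0.08, 0.48], [-0.06, -0.95, -2.68], [-0.2, -0.8, 0.98]]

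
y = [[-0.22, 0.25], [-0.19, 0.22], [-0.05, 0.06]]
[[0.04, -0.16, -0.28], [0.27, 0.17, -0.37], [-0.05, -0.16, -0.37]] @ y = [[0.04, -0.04], [-0.07, 0.08], [0.06, -0.07]]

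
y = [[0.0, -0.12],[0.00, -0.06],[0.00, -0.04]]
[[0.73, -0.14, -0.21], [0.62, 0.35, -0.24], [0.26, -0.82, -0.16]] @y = [[0.0, -0.07], [0.00, -0.09], [0.0, 0.02]]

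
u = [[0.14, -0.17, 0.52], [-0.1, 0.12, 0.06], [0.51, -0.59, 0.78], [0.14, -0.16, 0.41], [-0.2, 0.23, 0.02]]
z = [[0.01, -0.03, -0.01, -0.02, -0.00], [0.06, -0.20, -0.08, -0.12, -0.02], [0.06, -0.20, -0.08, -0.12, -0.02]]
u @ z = [[0.02, -0.07, -0.03, -0.04, -0.01], [0.01, -0.03, -0.01, -0.02, -0.0], [0.02, -0.05, -0.02, -0.03, -0.00], [0.02, -0.05, -0.02, -0.03, -0.0], [0.01, -0.04, -0.02, -0.03, -0.0]]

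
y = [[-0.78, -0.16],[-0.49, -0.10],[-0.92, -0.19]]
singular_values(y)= [1.33, 0.0]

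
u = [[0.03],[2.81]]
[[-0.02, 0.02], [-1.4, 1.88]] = u@[[-0.5, 0.67]]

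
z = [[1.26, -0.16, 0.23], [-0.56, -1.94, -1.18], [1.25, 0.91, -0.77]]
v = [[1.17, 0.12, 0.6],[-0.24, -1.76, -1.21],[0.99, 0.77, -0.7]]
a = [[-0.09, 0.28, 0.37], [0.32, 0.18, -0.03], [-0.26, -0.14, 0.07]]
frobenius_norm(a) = 0.67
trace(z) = -1.45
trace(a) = 0.16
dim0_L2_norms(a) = [0.42, 0.36, 0.38]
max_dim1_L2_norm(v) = 2.15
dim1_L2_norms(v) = [1.32, 2.15, 1.44]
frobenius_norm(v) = 2.90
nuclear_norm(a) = 0.97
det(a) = -0.00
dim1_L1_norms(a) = [0.74, 0.53, 0.47]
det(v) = 3.30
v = a + z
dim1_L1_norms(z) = [1.65, 3.68, 2.93]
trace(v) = -1.29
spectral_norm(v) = 2.32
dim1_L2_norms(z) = [1.29, 2.34, 1.73]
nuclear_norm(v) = 4.75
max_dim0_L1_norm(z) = 3.07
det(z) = 3.98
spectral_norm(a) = 0.48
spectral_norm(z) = 2.55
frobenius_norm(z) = 3.18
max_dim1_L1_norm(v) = 3.21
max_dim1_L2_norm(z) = 2.34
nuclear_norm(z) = 5.15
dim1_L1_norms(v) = [1.89, 3.21, 2.46]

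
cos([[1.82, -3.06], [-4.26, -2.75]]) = [[-0.6,0.29], [0.40,-0.16]]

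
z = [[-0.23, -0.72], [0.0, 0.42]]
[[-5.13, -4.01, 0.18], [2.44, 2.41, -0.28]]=z@[[4.13, -0.52, 1.32], [5.80, 5.74, -0.67]]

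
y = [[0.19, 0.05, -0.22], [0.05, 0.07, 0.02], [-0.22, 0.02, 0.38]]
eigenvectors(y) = [[-0.55, -0.66, 0.51], [-0.02, 0.62, 0.78], [0.83, -0.42, 0.36]]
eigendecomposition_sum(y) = [[0.16, 0.01, -0.24], [0.01, 0.00, -0.01], [-0.24, -0.01, 0.37]] + [[0.00, -0.00, 0.0], [-0.00, 0.00, -0.0], [0.00, -0.0, 0.00]] + [[0.03, 0.04, 0.02], [0.04, 0.07, 0.03], [0.02, 0.03, 0.01]]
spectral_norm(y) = 0.52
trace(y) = 0.64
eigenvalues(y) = [0.52, 0.0, 0.11]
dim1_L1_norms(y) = [0.46, 0.14, 0.62]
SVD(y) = [[-0.55,-0.51,0.66], [-0.02,-0.78,-0.62], [0.83,-0.36,0.42]] @ diag([0.52489272860576, 0.11169595506416669, 0.0034113163300734575]) @ [[-0.55, -0.02, 0.83], [-0.51, -0.78, -0.36], [0.66, -0.62, 0.42]]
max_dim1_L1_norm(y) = 0.62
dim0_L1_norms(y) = [0.46, 0.14, 0.62]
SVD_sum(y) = [[0.16, 0.01, -0.24], [0.01, 0.00, -0.01], [-0.24, -0.01, 0.37]] + [[0.03, 0.04, 0.02], [0.04, 0.07, 0.03], [0.02, 0.03, 0.01]] + [[0.0, -0.00, 0.0],[-0.0, 0.00, -0.0],[0.00, -0.00, 0.0]]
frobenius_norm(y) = 0.54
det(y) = 0.00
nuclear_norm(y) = 0.64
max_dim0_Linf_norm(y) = 0.38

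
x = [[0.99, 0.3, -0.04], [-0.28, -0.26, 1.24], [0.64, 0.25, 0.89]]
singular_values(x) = [1.54, 1.28, 0.12]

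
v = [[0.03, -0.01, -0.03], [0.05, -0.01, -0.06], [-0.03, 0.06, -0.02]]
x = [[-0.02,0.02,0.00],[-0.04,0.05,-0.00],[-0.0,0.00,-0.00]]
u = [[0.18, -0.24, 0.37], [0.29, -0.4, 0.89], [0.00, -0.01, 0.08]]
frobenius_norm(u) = 1.13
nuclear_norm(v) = 0.16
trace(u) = -0.14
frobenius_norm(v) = 0.11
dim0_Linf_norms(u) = [0.29, 0.4, 0.89]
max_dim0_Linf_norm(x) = 0.05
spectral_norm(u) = 1.12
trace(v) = -0.00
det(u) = 0.00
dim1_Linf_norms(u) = [0.37, 0.89, 0.08]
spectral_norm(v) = 0.09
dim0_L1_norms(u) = [0.47, 0.65, 1.34]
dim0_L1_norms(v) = [0.11, 0.08, 0.11]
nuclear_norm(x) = 0.07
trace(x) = 0.03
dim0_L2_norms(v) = [0.07, 0.06, 0.07]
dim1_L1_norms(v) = [0.07, 0.12, 0.11]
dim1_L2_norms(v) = [0.04, 0.08, 0.07]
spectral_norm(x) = 0.07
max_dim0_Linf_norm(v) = 0.06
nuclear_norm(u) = 1.21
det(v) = 0.00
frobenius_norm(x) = 0.07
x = u @ v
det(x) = 0.00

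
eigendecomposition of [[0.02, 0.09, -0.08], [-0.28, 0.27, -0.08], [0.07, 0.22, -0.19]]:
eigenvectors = [[0.21+0.00j,(0.33+0.08j),0.33-0.08j],  [(0.79+0j),(0.5+0.17j),(0.5-0.17j)],  [0.58+0.00j,(0.78+0j),0.78-0.00j]]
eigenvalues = [(0.14+0j), (-0.02+0.06j), (-0.02-0.06j)]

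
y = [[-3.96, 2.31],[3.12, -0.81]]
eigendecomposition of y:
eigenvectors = [[-0.83, -0.44], [0.55, -0.90]]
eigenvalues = [-5.5, 0.73]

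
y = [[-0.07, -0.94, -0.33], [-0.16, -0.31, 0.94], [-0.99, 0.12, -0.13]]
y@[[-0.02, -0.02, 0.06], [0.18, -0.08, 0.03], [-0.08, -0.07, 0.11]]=[[-0.14, 0.10, -0.07],[-0.13, -0.04, 0.08],[0.05, 0.02, -0.07]]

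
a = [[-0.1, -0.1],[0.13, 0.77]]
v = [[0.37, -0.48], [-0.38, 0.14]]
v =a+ [[0.47,  -0.38], [-0.51,  -0.63]]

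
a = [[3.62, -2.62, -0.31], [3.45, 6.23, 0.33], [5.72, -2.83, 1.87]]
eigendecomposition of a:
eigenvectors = [[-0.36-0.17j, -0.36+0.17j, (0.02+0j)],[0.05+0.48j, 0.05-0.48j, (-0.11+0j)],[-0.78+0.00j, (-0.78-0j), (0.99+0j)]]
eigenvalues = [(4.7+2.97j), (4.7-2.97j), (2.31+0j)]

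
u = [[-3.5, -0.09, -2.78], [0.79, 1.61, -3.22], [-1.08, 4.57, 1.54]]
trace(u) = -0.35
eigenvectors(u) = [[0.98+0.00j, 0.25-0.17j, (0.25+0.17j)], [(-0.02+0j), (0.01-0.64j), (0.01+0.64j)], [(0.2+0j), (-0.71+0j), (-0.71-0j)]]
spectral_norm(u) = 4.96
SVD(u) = [[-0.05, 0.86, -0.51], [0.11, 0.51, 0.85], [0.99, -0.01, -0.12]] @ diag([4.964108559627261, 4.8603078297796865, 3.119139946847148]) @ [[-0.16,  0.95,  0.26], [-0.53,  0.14,  -0.84], [0.83,  0.28,  -0.48]]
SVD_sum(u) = [[0.04, -0.24, -0.07], [-0.09, 0.53, 0.15], [-0.8, 4.68, 1.30]] + [[-2.21, 0.59, -3.48], [-1.33, 0.35, -2.09], [0.04, -0.01, 0.06]] + [[-1.33, -0.44, 0.77],[2.21, 0.73, -1.28],[-0.31, -0.10, 0.18]]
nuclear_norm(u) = 12.94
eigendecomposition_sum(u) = [[-3.79-0.00j, (0.99-0j), -1.31+0.00j], [0.08+0.00j, -0.02+0.00j, (0.03-0j)], [-0.79-0.00j, 0.21-0.00j, -0.27+0.00j]] + [[(0.14+0.1j), (-0.54+0.84j), (-0.74-0.41j)], [0.36-0.13j, 0.82+1.98j, -1.62+0.80j], [-0.14-0.39j, 2.18-0.93j, 0.91+1.79j]] + [[0.14-0.10j, (-0.54-0.84j), -0.74+0.41j], [(0.36+0.13j), (0.82-1.98j), -1.62-0.80j], [(-0.14+0.39j), (2.18+0.93j), (0.91-1.79j)]]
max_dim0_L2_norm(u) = 4.85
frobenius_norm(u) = 7.62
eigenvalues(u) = [(-4.08+0j), (1.86+3.87j), (1.86-3.87j)]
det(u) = -75.26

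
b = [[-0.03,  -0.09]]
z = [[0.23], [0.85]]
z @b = [[-0.01, -0.02], [-0.03, -0.08]]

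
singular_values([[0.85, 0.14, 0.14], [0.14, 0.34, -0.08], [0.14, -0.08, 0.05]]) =[0.9, 0.34, 0.01]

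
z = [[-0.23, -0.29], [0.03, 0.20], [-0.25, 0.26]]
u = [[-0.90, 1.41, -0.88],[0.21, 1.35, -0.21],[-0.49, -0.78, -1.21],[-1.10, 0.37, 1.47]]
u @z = [[0.47, 0.31], [0.04, 0.15], [0.39, -0.33], [-0.1, 0.78]]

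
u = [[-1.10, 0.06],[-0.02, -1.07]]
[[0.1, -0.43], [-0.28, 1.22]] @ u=[[-0.1, 0.47],  [0.28, -1.32]]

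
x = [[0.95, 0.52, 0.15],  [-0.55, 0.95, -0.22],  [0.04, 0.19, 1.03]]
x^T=[[0.95,-0.55,0.04],  [0.52,0.95,0.19],  [0.15,-0.22,1.03]]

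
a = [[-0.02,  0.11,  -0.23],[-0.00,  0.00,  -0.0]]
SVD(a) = [[1.0, 0.0],[0.0, 1.00]] @ diag([0.2557342370508885, 0.0]) @ [[-0.08,0.43,-0.9], [0.43,0.83,0.36]]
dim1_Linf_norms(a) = [0.23, 0.0]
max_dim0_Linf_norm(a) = 0.23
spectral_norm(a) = 0.26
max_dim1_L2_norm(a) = 0.26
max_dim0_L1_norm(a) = 0.23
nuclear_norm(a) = 0.26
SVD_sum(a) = [[-0.02, 0.11, -0.23], [0.00, 0.0, 0.00]] + [[0.00, 0.00, 0.00], [0.00, 0.00, 0.0]]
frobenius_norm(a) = 0.26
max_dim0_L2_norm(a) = 0.23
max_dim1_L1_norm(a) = 0.36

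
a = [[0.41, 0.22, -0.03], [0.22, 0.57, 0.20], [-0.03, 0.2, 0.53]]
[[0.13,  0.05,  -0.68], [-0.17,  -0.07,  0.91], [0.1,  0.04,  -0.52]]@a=[[0.08, -0.08, -0.35],[-0.11, 0.1, 0.47],[0.07, -0.06, -0.27]]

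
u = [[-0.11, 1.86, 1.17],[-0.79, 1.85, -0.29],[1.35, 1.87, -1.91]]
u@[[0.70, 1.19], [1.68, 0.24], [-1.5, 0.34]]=[[1.29, 0.71], [2.99, -0.59], [6.95, 1.41]]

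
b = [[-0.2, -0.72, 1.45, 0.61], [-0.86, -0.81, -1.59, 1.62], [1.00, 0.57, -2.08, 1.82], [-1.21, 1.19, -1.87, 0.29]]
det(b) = 11.203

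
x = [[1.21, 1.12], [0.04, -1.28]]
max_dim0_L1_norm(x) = 2.4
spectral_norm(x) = 1.91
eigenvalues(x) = [1.23, -1.3]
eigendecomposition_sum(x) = [[1.22, 0.54],  [0.02, 0.01]] + [[-0.01,0.58], [0.02,-1.29]]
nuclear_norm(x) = 2.75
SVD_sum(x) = [[0.81, 1.36], [-0.55, -0.93]] + [[0.4,-0.24], [0.59,-0.35]]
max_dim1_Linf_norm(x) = 1.28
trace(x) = -0.07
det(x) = -1.59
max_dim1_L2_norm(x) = 1.65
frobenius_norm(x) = 2.09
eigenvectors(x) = [[1.00, -0.41], [0.02, 0.91]]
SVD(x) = [[-0.83, 0.56], [0.56, 0.83]] @ diag([1.9146049486353092, 0.8323388076145345]) @ [[-0.51, -0.86],[0.86, -0.51]]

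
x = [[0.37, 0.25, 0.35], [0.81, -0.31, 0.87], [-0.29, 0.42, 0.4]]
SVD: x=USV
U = [[-0.36, -0.33, 0.87], [-0.93, 0.15, -0.32], [-0.03, -0.93, -0.36]]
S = [1.31, 0.69, 0.26]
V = [[-0.67, 0.14, -0.72], [0.40, -0.76, -0.52], [0.62, 0.64, -0.45]]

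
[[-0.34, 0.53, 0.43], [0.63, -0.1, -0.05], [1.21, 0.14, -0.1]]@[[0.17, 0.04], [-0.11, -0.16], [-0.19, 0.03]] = [[-0.20, -0.09], [0.13, 0.04], [0.21, 0.02]]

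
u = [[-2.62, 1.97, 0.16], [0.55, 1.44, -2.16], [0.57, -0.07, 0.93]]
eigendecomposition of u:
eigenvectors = [[(0.97+0j),  -0.42+0.06j,  (-0.42-0.06j)], [(-0.19+0j),  -0.87+0.00j,  (-0.87-0j)], [(-0.14+0j),  -0.13+0.23j,  (-0.13-0.23j)]]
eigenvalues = [(-3.03+0j), (1.39+0.53j), (1.39-0.53j)]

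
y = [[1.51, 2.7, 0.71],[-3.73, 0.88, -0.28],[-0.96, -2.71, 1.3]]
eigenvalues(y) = [(0.84+3.22j), (0.84-3.22j), (2.01+0j)]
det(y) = 22.18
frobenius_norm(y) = 5.90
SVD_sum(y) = [[2.23, 1.76, -0.08], [-1.86, -1.47, 0.06], [-1.93, -1.53, 0.07]] + [[-0.63, 0.78, -0.18], [-1.86, 2.32, -0.54], [1.06, -1.33, 0.31]] + [[-0.09, 0.16, 0.97],  [-0.02, 0.03, 0.2],  [-0.09, 0.15, 0.92]]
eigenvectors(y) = [[0.01+0.57j, (0.01-0.57j), 0j], [(-0.62+0j), -0.62-0.00j, -0.25+0.00j], [-0.24-0.48j, -0.24+0.48j, (0.97+0j)]]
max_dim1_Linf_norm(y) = 3.73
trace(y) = 3.69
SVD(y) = [[-0.64, -0.28, 0.72], [0.53, -0.83, 0.15], [0.56, 0.48, 0.68]] @ diag([4.446957745868946, 3.622907638066928, 1.376483582354869]) @ [[-0.78, -0.62, 0.03], [0.61, -0.77, 0.18], [-0.09, 0.16, 0.98]]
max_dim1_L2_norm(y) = 3.84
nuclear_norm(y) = 9.45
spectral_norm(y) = 4.45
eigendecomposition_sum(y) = [[0.75+1.52j, (1.35-0.35j), (0.35-0.1j)], [-1.66+0.78j, (0.35+1.47j), (0.1+0.38j)], [-1.25-1.00j, (-1.02+0.84j), (-0.26+0.23j)]] + [[0.75-1.52j, (1.35+0.35j), 0.35+0.10j], [-1.66-0.78j, (0.35-1.47j), 0.10-0.38j], [(-1.25+1j), -1.02-0.84j, -0.26-0.23j]] + [[(0.01+0j), -0.00+0.00j, 0.01+0.00j], [(-0.41-0j), (0.18-0j), -0.48-0.00j], [1.55+0.00j, (-0.68+0j), (1.82+0j)]]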